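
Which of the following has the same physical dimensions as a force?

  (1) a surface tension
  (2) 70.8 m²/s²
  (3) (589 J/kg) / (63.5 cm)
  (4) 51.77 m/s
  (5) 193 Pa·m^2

(5)

Reference: [force] = kg·m·s⁻².
Each option:
  (1) [surface tension] = kg·s⁻²
  (2) m²·s⁻²
  (3) [m²·s⁻²] / [m] = m·s⁻²
  (4) m·s⁻¹
  (5) Pa·m² = N·m⁻²·m² = kg·m·s⁻²  ← same
Only (5) matches kg·m·s⁻².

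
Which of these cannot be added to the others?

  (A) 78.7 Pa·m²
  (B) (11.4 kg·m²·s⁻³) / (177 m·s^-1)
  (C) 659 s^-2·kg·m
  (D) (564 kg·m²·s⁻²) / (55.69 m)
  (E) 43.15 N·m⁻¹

(E)

Reduce each to base SI dimensions:
  (A) Pa·m² = N·m⁻²·m² = kg·m·s⁻²
  (B) [kg·m²·s⁻³] / [m·s⁻¹] = kg·m·s⁻²
  (C) kg·m·s⁻²
  (D) [kg·m²·s⁻²] / [m] = kg·m·s⁻²
  (E) N·m⁻¹ = kg·m·s⁻²·m⁻¹ = kg·s⁻²
All reduce to kg·m·s⁻² except (E), which is kg·s⁻².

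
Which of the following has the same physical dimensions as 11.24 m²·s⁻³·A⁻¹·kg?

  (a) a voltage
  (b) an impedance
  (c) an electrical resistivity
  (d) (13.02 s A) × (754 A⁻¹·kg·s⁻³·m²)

(a)

Reference: kg·m²·s⁻³·A⁻¹.
Each option:
  (a) [voltage] = kg·m²·s⁻³·A⁻¹  ← same
  (b) [impedance] = kg·m²·s⁻³·A⁻²
  (c) [electrical resistivity] = kg·m³·s⁻³·A⁻²
  (d) [s·A] · [kg·m²·s⁻³·A⁻¹] = kg·m²·s⁻²
Only (a) matches kg·m²·s⁻³·A⁻¹.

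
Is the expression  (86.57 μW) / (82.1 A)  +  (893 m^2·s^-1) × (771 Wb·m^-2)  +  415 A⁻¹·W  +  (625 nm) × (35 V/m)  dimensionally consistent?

Work out the base dimensions of each:
  (86.57 μW) / (82.1 A):  [kg·m²·s⁻³] / [A] = kg·m²·s⁻³·A⁻¹
  (893 m^2·s^-1) × (771 Wb·m^-2):  [m²·s⁻¹] · [kg·s⁻²·A⁻¹] = kg·m²·s⁻³·A⁻¹
  415 A⁻¹·W:  W·A⁻¹ = J·s⁻¹·A⁻¹ = kg·m²·s⁻³·A⁻¹
  (625 nm) × (35 V/m):  [m] · [kg·m·s⁻³·A⁻¹] = kg·m²·s⁻³·A⁻¹
Every term reduces to kg·m²·s⁻³·A⁻¹.

Yes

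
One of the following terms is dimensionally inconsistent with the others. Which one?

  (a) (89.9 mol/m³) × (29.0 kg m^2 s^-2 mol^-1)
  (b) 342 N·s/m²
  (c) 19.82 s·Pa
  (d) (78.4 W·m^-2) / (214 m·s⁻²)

(a)

Work out the base dimensions of each:
  (a) [m⁻³·mol] · [kg·m²·s⁻²·mol⁻¹] = kg·m⁻¹·s⁻²
  (b) N·s·m⁻² = kg·m·s⁻²·s·m⁻² = kg·m⁻¹·s⁻¹
  (c) Pa·s = N·m⁻²·s = kg·m⁻¹·s⁻¹
  (d) [kg·s⁻³] / [m·s⁻²] = kg·m⁻¹·s⁻¹
All reduce to kg·m⁻¹·s⁻¹ except (a), which is kg·m⁻¹·s⁻².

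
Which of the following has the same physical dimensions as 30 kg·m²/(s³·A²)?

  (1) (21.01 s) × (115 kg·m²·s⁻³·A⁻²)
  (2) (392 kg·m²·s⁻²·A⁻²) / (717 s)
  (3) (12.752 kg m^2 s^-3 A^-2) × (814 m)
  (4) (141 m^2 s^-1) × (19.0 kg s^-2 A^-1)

(2)

Reference: kg·m²·s⁻³·A⁻².
Each option:
  (1) [s] · [kg·m²·s⁻³·A⁻²] = kg·m²·s⁻²·A⁻²
  (2) [kg·m²·s⁻²·A⁻²] / [s] = kg·m²·s⁻³·A⁻²  ← same
  (3) [kg·m²·s⁻³·A⁻²] · [m] = kg·m³·s⁻³·A⁻²
  (4) [m²·s⁻¹] · [kg·s⁻²·A⁻¹] = kg·m²·s⁻³·A⁻¹
Only (2) matches kg·m²·s⁻³·A⁻².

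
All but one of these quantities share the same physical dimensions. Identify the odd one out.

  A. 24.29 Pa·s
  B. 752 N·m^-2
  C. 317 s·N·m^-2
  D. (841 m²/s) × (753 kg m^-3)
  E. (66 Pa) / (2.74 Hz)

Work out the base dimensions of each:
  A. Pa·s = N·m⁻²·s = kg·m⁻¹·s⁻¹
  B. N·m⁻² = kg·m·s⁻²·m⁻² = kg·m⁻¹·s⁻²
  C. N·s·m⁻² = kg·m·s⁻²·s·m⁻² = kg·m⁻¹·s⁻¹
  D. [m²·s⁻¹] · [kg·m⁻³] = kg·m⁻¹·s⁻¹
  E. [kg·m⁻¹·s⁻²] / [s⁻¹] = kg·m⁻¹·s⁻¹
All reduce to kg·m⁻¹·s⁻¹ except B., which is kg·m⁻¹·s⁻².

B.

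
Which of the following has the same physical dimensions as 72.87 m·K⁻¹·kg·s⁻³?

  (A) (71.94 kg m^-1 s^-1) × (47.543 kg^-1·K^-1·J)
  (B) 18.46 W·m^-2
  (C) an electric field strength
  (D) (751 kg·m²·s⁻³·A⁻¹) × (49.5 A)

(A)

Reference: kg·m·s⁻³·K⁻¹.
Each option:
  (A) [kg·m⁻¹·s⁻¹] · [m²·s⁻²·K⁻¹] = kg·m·s⁻³·K⁻¹  ← same
  (B) W·m⁻² = J·s⁻¹·m⁻² = kg·s⁻³
  (C) [electric field strength] = kg·m·s⁻³·A⁻¹
  (D) [kg·m²·s⁻³·A⁻¹] · [A] = kg·m²·s⁻³
Only (A) matches kg·m·s⁻³·K⁻¹.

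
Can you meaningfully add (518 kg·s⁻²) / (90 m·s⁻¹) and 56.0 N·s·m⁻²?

In SI base units:
  (518 kg·s⁻²) / (90 m·s⁻¹):  [kg·s⁻²] / [m·s⁻¹] = kg·m⁻¹·s⁻¹
  56.0 N·s·m⁻²:  N·s·m⁻² = kg·m·s⁻²·s·m⁻² = kg·m⁻¹·s⁻¹
Both are kg·m⁻¹·s⁻¹, so they have the same dimensions and can be added.

Yes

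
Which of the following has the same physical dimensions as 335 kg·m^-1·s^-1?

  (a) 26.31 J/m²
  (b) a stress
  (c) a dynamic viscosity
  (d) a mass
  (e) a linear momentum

(c)

Reference: kg·m⁻¹·s⁻¹.
Each option:
  (a) J·m⁻² = N·m·m⁻² = kg·s⁻²
  (b) [stress] = kg·m⁻¹·s⁻²
  (c) [dynamic viscosity] = kg·m⁻¹·s⁻¹  ← same
  (d) [mass] = kg
  (e) [linear momentum] = kg·m·s⁻¹
Only (c) matches kg·m⁻¹·s⁻¹.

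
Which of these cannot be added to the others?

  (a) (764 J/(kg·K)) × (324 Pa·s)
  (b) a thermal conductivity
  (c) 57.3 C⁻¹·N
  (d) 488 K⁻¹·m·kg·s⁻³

(c)

Dimensions:
  (a) [m²·s⁻²·K⁻¹] · [kg·m⁻¹·s⁻¹] = kg·m·s⁻³·K⁻¹
  (b) [thermal conductivity] = kg·m·s⁻³·K⁻¹
  (c) N·C⁻¹ = kg·m·s⁻²·(s·A)⁻¹ = kg·m·s⁻³·A⁻¹
  (d) kg·m·s⁻³·K⁻¹
All reduce to kg·m·s⁻³·K⁻¹ except (c), which is kg·m·s⁻³·A⁻¹.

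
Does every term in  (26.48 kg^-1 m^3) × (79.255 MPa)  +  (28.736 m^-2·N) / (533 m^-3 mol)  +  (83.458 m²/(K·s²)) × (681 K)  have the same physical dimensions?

Reduce each to base SI dimensions:
  (26.48 kg^-1 m^3) × (79.255 MPa):  [kg⁻¹·m³] · [kg·m⁻¹·s⁻²] = m²·s⁻²
  (28.736 m^-2·N) / (533 m^-3 mol):  [kg·m⁻¹·s⁻²] / [m⁻³·mol] = kg·m²·s⁻²·mol⁻¹
  (83.458 m²/(K·s²)) × (681 K):  [m²·s⁻²·K⁻¹] · [K] = m²·s⁻²
The terms do not share a single dimension (kg·m²·s⁻²·mol⁻¹ vs m²·s⁻²).

No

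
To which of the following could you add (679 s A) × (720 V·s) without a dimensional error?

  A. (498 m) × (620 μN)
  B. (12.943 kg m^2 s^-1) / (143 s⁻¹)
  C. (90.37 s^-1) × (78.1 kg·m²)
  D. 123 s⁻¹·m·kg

C.

Reference: [s·A] · [kg·m²·s⁻²·A⁻¹] = kg·m²·s⁻¹.
Each option:
  A. [m] · [kg·m·s⁻²] = kg·m²·s⁻²
  B. [kg·m²·s⁻¹] / [s⁻¹] = kg·m²
  C. [s⁻¹] · [kg·m²] = kg·m²·s⁻¹  ← same
  D. kg·m·s⁻¹
Only C. matches kg·m²·s⁻¹.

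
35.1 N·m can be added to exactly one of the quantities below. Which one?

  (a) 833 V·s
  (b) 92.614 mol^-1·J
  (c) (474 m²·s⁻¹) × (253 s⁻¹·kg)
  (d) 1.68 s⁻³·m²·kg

(c)

Reference: N·m = kg·m·s⁻²·m = kg·m²·s⁻².
Each option:
  (a) V·s = J·C⁻¹·s = kg·m²·s⁻²·A⁻¹
  (b) J·mol⁻¹ = N·m·mol⁻¹ = kg·m²·s⁻²·mol⁻¹
  (c) [m²·s⁻¹] · [kg·s⁻¹] = kg·m²·s⁻²  ← same
  (d) kg·m²·s⁻³
Only (c) matches kg·m²·s⁻².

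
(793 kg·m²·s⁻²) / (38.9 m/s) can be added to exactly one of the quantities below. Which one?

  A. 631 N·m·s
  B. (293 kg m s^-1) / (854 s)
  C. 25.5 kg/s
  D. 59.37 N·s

D.

Reference: [kg·m²·s⁻²] / [m·s⁻¹] = kg·m·s⁻¹.
Each option:
  A. N·m·s = kg·m·s⁻²·m·s = kg·m²·s⁻¹
  B. [kg·m·s⁻¹] / [s] = kg·m·s⁻²
  C. kg·s⁻¹
  D. N·s = kg·m·s⁻²·s = kg·m·s⁻¹  ← same
Only D. matches kg·m·s⁻¹.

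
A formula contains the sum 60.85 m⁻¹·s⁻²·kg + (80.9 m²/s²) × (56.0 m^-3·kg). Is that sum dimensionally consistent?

Expand each in SI base units:
  60.85 m⁻¹·s⁻²·kg:  kg·m⁻¹·s⁻²
  (80.9 m²/s²) × (56.0 m^-3·kg):  [m²·s⁻²] · [kg·m⁻³] = kg·m⁻¹·s⁻²
Both are kg·m⁻¹·s⁻², so they have the same dimensions and can be added.

Yes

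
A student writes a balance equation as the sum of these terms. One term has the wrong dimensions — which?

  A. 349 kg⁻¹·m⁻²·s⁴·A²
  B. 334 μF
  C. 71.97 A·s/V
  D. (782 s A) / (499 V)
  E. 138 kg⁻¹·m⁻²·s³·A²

E.

Dimensions:
  A. kg⁻¹·m⁻²·s⁴·A²
  B. F = C·V⁻¹ = kg⁻¹·m⁻²·s⁴·A²
  C. A·s·V⁻¹ = A·s·(J·C⁻¹)⁻¹ = kg⁻¹·m⁻²·s⁴·A²
  D. [s·A] / [kg·m²·s⁻³·A⁻¹] = kg⁻¹·m⁻²·s⁴·A²
  E. kg⁻¹·m⁻²·s³·A²
All reduce to kg⁻¹·m⁻²·s⁴·A² except E., which is kg⁻¹·m⁻²·s³·A².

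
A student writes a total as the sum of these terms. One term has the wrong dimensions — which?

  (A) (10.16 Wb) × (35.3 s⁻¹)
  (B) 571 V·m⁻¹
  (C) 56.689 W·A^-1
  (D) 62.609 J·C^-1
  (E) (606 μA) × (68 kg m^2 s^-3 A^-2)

(B)

In SI base units:
  (A) [kg·m²·s⁻²·A⁻¹] · [s⁻¹] = kg·m²·s⁻³·A⁻¹
  (B) V·m⁻¹ = J·C⁻¹·m⁻¹ = kg·m·s⁻³·A⁻¹
  (C) W·A⁻¹ = J·s⁻¹·A⁻¹ = kg·m²·s⁻³·A⁻¹
  (D) J·C⁻¹ = N·m·(s·A)⁻¹ = kg·m²·s⁻³·A⁻¹
  (E) [A] · [kg·m²·s⁻³·A⁻²] = kg·m²·s⁻³·A⁻¹
All reduce to kg·m²·s⁻³·A⁻¹ except (B), which is kg·m·s⁻³·A⁻¹.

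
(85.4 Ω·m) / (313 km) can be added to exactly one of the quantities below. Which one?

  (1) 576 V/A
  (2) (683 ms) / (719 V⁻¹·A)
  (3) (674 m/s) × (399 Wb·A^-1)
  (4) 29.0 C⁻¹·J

Reference: [kg·m³·s⁻³·A⁻²] / [m] = kg·m²·s⁻³·A⁻².
Each option:
  (1) V·A⁻¹ = J·C⁻¹·A⁻¹ = kg·m²·s⁻³·A⁻²  ← same
  (2) [s] / [kg⁻¹·m⁻²·s³·A²] = kg·m²·s⁻²·A⁻²
  (3) [m·s⁻¹] · [kg·m²·s⁻²·A⁻²] = kg·m³·s⁻³·A⁻²
  (4) J·C⁻¹ = N·m·(s·A)⁻¹ = kg·m²·s⁻³·A⁻¹
Only (1) matches kg·m²·s⁻³·A⁻².

(1)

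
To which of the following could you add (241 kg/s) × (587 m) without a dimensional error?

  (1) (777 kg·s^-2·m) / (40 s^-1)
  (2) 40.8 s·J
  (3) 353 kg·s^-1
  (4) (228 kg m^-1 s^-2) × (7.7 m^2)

Reference: [kg·s⁻¹] · [m] = kg·m·s⁻¹.
Each option:
  (1) [kg·m·s⁻²] / [s⁻¹] = kg·m·s⁻¹  ← same
  (2) J·s = N·m·s = kg·m²·s⁻¹
  (3) kg·s⁻¹
  (4) [kg·m⁻¹·s⁻²] · [m²] = kg·m·s⁻²
Only (1) matches kg·m·s⁻¹.

(1)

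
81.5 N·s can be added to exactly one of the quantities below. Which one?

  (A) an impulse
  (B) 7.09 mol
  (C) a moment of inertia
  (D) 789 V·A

(A)

Reference: N·s = kg·m·s⁻²·s = kg·m·s⁻¹.
Each option:
  (A) [impulse] = kg·m·s⁻¹  ← same
  (B) mol
  (C) [moment of inertia] = kg·m²
  (D) V·A = J·C⁻¹·A = kg·m²·s⁻³
Only (A) matches kg·m·s⁻¹.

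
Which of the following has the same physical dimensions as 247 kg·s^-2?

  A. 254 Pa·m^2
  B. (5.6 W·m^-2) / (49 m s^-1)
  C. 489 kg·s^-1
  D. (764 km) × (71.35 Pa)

D.

Reference: kg·s⁻².
Each option:
  A. Pa·m² = N·m⁻²·m² = kg·m·s⁻²
  B. [kg·s⁻³] / [m·s⁻¹] = kg·m⁻¹·s⁻²
  C. kg·s⁻¹
  D. [m] · [kg·m⁻¹·s⁻²] = kg·s⁻²  ← same
Only D. matches kg·s⁻².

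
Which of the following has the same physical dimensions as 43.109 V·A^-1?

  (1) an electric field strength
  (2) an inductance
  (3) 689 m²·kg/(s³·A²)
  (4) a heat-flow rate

Reference: V·A⁻¹ = J·C⁻¹·A⁻¹ = kg·m²·s⁻³·A⁻².
Each option:
  (1) [electric field strength] = kg·m·s⁻³·A⁻¹
  (2) [inductance] = kg·m²·s⁻²·A⁻²
  (3) kg·m²·s⁻³·A⁻²  ← same
  (4) [heat-flow rate] = kg·m²·s⁻³
Only (3) matches kg·m²·s⁻³·A⁻².

(3)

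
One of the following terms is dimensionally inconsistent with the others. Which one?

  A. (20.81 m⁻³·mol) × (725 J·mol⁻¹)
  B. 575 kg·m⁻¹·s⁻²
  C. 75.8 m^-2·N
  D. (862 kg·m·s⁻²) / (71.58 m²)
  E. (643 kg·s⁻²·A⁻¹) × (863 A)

Expand each in SI base units:
  A. [m⁻³·mol] · [kg·m²·s⁻²·mol⁻¹] = kg·m⁻¹·s⁻²
  B. kg·m⁻¹·s⁻²
  C. N·m⁻² = kg·m·s⁻²·m⁻² = kg·m⁻¹·s⁻²
  D. [kg·m·s⁻²] / [m²] = kg·m⁻¹·s⁻²
  E. [kg·s⁻²·A⁻¹] · [A] = kg·s⁻²
All reduce to kg·m⁻¹·s⁻² except E., which is kg·s⁻².

E.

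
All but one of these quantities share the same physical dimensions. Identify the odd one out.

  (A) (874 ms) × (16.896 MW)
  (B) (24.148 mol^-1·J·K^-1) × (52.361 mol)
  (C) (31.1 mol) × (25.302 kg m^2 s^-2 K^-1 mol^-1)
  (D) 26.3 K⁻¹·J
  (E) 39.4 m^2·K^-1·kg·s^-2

Reduce each to base SI dimensions:
  (A) [s] · [kg·m²·s⁻³] = kg·m²·s⁻²
  (B) [kg·m²·s⁻²·K⁻¹·mol⁻¹] · [mol] = kg·m²·s⁻²·K⁻¹
  (C) [mol] · [kg·m²·s⁻²·K⁻¹·mol⁻¹] = kg·m²·s⁻²·K⁻¹
  (D) J·K⁻¹ = N·m·K⁻¹ = kg·m²·s⁻²·K⁻¹
  (E) kg·m²·s⁻²·K⁻¹
All reduce to kg·m²·s⁻²·K⁻¹ except (A), which is kg·m²·s⁻².

(A)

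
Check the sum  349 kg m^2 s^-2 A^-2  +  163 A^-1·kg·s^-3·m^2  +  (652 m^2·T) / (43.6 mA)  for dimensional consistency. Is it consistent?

In SI base units:
  349 kg m^2 s^-2 A^-2:  kg·m²·s⁻²·A⁻²
  163 A^-1·kg·s^-3·m^2:  kg·m²·s⁻³·A⁻¹
  (652 m^2·T) / (43.6 mA):  [kg·m²·s⁻²·A⁻¹] / [A] = kg·m²·s⁻²·A⁻²
The terms do not share a single dimension (kg·m²·s⁻²·A⁻² vs kg·m²·s⁻³·A⁻¹).

No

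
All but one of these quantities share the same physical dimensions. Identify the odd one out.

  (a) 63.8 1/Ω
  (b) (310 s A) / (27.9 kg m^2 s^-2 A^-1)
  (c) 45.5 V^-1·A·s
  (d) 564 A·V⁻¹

(c)

Reduce each to base SI dimensions:
  (a) Ω⁻¹ = (V·A⁻¹)⁻¹ = kg⁻¹·m⁻²·s³·A²
  (b) [s·A] / [kg·m²·s⁻²·A⁻¹] = kg⁻¹·m⁻²·s³·A²
  (c) A·s·V⁻¹ = A·s·(J·C⁻¹)⁻¹ = kg⁻¹·m⁻²·s⁴·A²
  (d) A·V⁻¹ = A·(J·C⁻¹)⁻¹ = kg⁻¹·m⁻²·s³·A²
All reduce to kg⁻¹·m⁻²·s³·A² except (c), which is kg⁻¹·m⁻²·s⁴·A².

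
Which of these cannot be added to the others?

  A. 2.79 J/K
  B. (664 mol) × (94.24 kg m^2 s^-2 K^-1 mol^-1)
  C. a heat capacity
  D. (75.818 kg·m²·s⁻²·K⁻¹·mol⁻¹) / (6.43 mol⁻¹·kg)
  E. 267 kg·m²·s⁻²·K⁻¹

D.

Work out the base dimensions of each:
  A. J·K⁻¹ = N·m·K⁻¹ = kg·m²·s⁻²·K⁻¹
  B. [mol] · [kg·m²·s⁻²·K⁻¹·mol⁻¹] = kg·m²·s⁻²·K⁻¹
  C. [heat capacity] = kg·m²·s⁻²·K⁻¹
  D. [kg·m²·s⁻²·K⁻¹·mol⁻¹] / [kg·mol⁻¹] = m²·s⁻²·K⁻¹
  E. kg·m²·s⁻²·K⁻¹
All reduce to kg·m²·s⁻²·K⁻¹ except D., which is m²·s⁻²·K⁻¹.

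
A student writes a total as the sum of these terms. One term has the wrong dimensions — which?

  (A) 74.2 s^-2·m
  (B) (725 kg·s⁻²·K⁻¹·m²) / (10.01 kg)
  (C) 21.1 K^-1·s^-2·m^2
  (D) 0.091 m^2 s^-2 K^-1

In SI base units:
  (A) m·s⁻²
  (B) [kg·m²·s⁻²·K⁻¹] / [kg] = m²·s⁻²·K⁻¹
  (C) m²·s⁻²·K⁻¹
  (D) m²·s⁻²·K⁻¹
All reduce to m²·s⁻²·K⁻¹ except (A), which is m·s⁻².

(A)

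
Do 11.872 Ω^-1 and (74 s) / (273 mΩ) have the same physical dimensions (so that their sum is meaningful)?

No

Dimensions:
  11.872 Ω^-1:  Ω⁻¹ = (V·A⁻¹)⁻¹ = kg⁻¹·m⁻²·s³·A²
  (74 s) / (273 mΩ):  [s] / [kg·m²·s⁻³·A⁻²] = kg⁻¹·m⁻²·s⁴·A²
kg⁻¹·m⁻²·s³·A² ≠ kg⁻¹·m⁻²·s⁴·A², so they cannot be added.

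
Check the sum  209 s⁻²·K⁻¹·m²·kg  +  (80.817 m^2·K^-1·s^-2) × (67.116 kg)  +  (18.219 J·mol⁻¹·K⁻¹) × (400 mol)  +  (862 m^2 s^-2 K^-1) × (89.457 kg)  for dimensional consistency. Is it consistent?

Expand each in SI base units:
  209 s⁻²·K⁻¹·m²·kg:  kg·m²·s⁻²·K⁻¹
  (80.817 m^2·K^-1·s^-2) × (67.116 kg):  [m²·s⁻²·K⁻¹] · [kg] = kg·m²·s⁻²·K⁻¹
  (18.219 J·mol⁻¹·K⁻¹) × (400 mol):  [kg·m²·s⁻²·K⁻¹·mol⁻¹] · [mol] = kg·m²·s⁻²·K⁻¹
  (862 m^2 s^-2 K^-1) × (89.457 kg):  [m²·s⁻²·K⁻¹] · [kg] = kg·m²·s⁻²·K⁻¹
Every term reduces to kg·m²·s⁻²·K⁻¹.

Yes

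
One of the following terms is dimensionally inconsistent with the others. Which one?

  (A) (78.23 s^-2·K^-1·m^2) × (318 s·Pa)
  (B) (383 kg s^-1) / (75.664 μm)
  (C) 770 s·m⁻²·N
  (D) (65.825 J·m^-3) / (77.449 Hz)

(A)

In SI base units:
  (A) [m²·s⁻²·K⁻¹] · [kg·m⁻¹·s⁻¹] = kg·m·s⁻³·K⁻¹
  (B) [kg·s⁻¹] / [m] = kg·m⁻¹·s⁻¹
  (C) N·s·m⁻² = kg·m·s⁻²·s·m⁻² = kg·m⁻¹·s⁻¹
  (D) [kg·m⁻¹·s⁻²] / [s⁻¹] = kg·m⁻¹·s⁻¹
All reduce to kg·m⁻¹·s⁻¹ except (A), which is kg·m·s⁻³·K⁻¹.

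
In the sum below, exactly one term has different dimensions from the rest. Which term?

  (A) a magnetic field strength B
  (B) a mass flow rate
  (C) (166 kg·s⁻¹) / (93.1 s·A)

In SI base units:
  (A) [magnetic field strength B] = kg·s⁻²·A⁻¹
  (B) [mass flow rate] = kg·s⁻¹
  (C) [kg·s⁻¹] / [s·A] = kg·s⁻²·A⁻¹
All reduce to kg·s⁻²·A⁻¹ except (B), which is kg·s⁻¹.

(B)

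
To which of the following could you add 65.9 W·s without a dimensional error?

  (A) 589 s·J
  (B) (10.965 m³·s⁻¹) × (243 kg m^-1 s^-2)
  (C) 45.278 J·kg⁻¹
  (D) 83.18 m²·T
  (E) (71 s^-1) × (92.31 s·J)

(E)

Reference: W·s = J·s⁻¹·s = kg·m²·s⁻².
Each option:
  (A) J·s = N·m·s = kg·m²·s⁻¹
  (B) [m³·s⁻¹] · [kg·m⁻¹·s⁻²] = kg·m²·s⁻³
  (C) J·kg⁻¹ = N·m·kg⁻¹ = m²·s⁻²
  (D) T·m² = Wb·m⁻²·m² = kg·m²·s⁻²·A⁻¹
  (E) [s⁻¹] · [kg·m²·s⁻¹] = kg·m²·s⁻²  ← same
Only (E) matches kg·m²·s⁻².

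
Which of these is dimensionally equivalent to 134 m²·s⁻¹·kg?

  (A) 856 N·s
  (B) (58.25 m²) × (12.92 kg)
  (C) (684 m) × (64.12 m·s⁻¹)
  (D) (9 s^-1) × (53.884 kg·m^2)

(D)

Reference: kg·m²·s⁻¹.
Each option:
  (A) N·s = kg·m·s⁻²·s = kg·m·s⁻¹
  (B) [m²] · [kg] = kg·m²
  (C) [m] · [m·s⁻¹] = m²·s⁻¹
  (D) [s⁻¹] · [kg·m²] = kg·m²·s⁻¹  ← same
Only (D) matches kg·m²·s⁻¹.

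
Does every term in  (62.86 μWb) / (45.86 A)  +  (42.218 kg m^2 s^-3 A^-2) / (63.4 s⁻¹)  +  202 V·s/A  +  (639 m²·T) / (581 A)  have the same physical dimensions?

Yes

Work out the base dimensions of each:
  (62.86 μWb) / (45.86 A):  [kg·m²·s⁻²·A⁻¹] / [A] = kg·m²·s⁻²·A⁻²
  (42.218 kg m^2 s^-3 A^-2) / (63.4 s⁻¹):  [kg·m²·s⁻³·A⁻²] / [s⁻¹] = kg·m²·s⁻²·A⁻²
  202 V·s/A:  V·s·A⁻¹ = J·C⁻¹·s·A⁻¹ = kg·m²·s⁻²·A⁻²
  (639 m²·T) / (581 A):  [kg·m²·s⁻²·A⁻¹] / [A] = kg·m²·s⁻²·A⁻²
Every term reduces to kg·m²·s⁻²·A⁻².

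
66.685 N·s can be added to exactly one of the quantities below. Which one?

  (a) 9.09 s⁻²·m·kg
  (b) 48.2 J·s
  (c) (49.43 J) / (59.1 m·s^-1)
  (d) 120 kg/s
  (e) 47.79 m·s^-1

Reference: N·s = kg·m·s⁻²·s = kg·m·s⁻¹.
Each option:
  (a) kg·m·s⁻²
  (b) J·s = N·m·s = kg·m²·s⁻¹
  (c) [kg·m²·s⁻²] / [m·s⁻¹] = kg·m·s⁻¹  ← same
  (d) kg·s⁻¹
  (e) m·s⁻¹
Only (c) matches kg·m·s⁻¹.

(c)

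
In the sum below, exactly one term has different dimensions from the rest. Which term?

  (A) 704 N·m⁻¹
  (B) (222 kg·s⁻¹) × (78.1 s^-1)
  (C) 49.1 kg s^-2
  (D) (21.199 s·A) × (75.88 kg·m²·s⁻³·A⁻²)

In SI base units:
  (A) N·m⁻¹ = kg·m·s⁻²·m⁻¹ = kg·s⁻²
  (B) [kg·s⁻¹] · [s⁻¹] = kg·s⁻²
  (C) kg·s⁻²
  (D) [s·A] · [kg·m²·s⁻³·A⁻²] = kg·m²·s⁻²·A⁻¹
All reduce to kg·s⁻² except (D), which is kg·m²·s⁻²·A⁻¹.

(D)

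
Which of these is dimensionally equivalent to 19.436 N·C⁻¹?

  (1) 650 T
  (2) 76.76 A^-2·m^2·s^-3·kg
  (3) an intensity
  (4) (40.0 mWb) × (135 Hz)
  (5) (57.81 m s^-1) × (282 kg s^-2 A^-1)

Reference: N·C⁻¹ = kg·m·s⁻²·(s·A)⁻¹ = kg·m·s⁻³·A⁻¹.
Each option:
  (1) T = Wb·m⁻² = kg·s⁻²·A⁻¹
  (2) kg·m²·s⁻³·A⁻²
  (3) [intensity] = kg·s⁻³
  (4) [kg·m²·s⁻²·A⁻¹] · [s⁻¹] = kg·m²·s⁻³·A⁻¹
  (5) [m·s⁻¹] · [kg·s⁻²·A⁻¹] = kg·m·s⁻³·A⁻¹  ← same
Only (5) matches kg·m·s⁻³·A⁻¹.

(5)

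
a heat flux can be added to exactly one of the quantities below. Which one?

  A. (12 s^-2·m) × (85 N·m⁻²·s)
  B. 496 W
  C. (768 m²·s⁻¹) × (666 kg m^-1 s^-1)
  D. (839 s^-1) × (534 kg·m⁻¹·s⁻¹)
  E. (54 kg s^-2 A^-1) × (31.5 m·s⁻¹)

Reference: [heat flux] = kg·s⁻³.
Each option:
  A. [m·s⁻²] · [kg·m⁻¹·s⁻¹] = kg·s⁻³  ← same
  B. W = J·s⁻¹ = kg·m²·s⁻³
  C. [m²·s⁻¹] · [kg·m⁻¹·s⁻¹] = kg·m·s⁻²
  D. [s⁻¹] · [kg·m⁻¹·s⁻¹] = kg·m⁻¹·s⁻²
  E. [kg·s⁻²·A⁻¹] · [m·s⁻¹] = kg·m·s⁻³·A⁻¹
Only A. matches kg·s⁻³.

A.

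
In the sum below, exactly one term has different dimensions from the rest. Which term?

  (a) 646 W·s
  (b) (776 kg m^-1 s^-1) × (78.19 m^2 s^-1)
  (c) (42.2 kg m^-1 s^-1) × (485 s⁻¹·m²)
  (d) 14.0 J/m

(a)

Dimensions:
  (a) W·s = J·s⁻¹·s = kg·m²·s⁻²
  (b) [kg·m⁻¹·s⁻¹] · [m²·s⁻¹] = kg·m·s⁻²
  (c) [kg·m⁻¹·s⁻¹] · [m²·s⁻¹] = kg·m·s⁻²
  (d) J·m⁻¹ = N·m·m⁻¹ = kg·m·s⁻²
All reduce to kg·m·s⁻² except (a), which is kg·m²·s⁻².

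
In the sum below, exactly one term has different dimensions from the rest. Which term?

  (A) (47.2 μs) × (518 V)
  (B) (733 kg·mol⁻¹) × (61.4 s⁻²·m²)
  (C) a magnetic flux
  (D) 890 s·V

(B)

Reduce each to base SI dimensions:
  (A) [s] · [kg·m²·s⁻³·A⁻¹] = kg·m²·s⁻²·A⁻¹
  (B) [kg·mol⁻¹] · [m²·s⁻²] = kg·m²·s⁻²·mol⁻¹
  (C) [magnetic flux] = kg·m²·s⁻²·A⁻¹
  (D) V·s = J·C⁻¹·s = kg·m²·s⁻²·A⁻¹
All reduce to kg·m²·s⁻²·A⁻¹ except (B), which is kg·m²·s⁻²·mol⁻¹.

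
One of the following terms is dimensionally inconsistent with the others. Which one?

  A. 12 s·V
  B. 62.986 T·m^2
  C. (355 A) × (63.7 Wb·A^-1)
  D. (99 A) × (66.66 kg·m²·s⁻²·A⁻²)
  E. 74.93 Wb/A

Reduce each to base SI dimensions:
  A. V·s = J·C⁻¹·s = kg·m²·s⁻²·A⁻¹
  B. T·m² = Wb·m⁻²·m² = kg·m²·s⁻²·A⁻¹
  C. [A] · [kg·m²·s⁻²·A⁻²] = kg·m²·s⁻²·A⁻¹
  D. [A] · [kg·m²·s⁻²·A⁻²] = kg·m²·s⁻²·A⁻¹
  E. Wb·A⁻¹ = V·s·A⁻¹ = kg·m²·s⁻²·A⁻²
All reduce to kg·m²·s⁻²·A⁻¹ except E., which is kg·m²·s⁻²·A⁻².

E.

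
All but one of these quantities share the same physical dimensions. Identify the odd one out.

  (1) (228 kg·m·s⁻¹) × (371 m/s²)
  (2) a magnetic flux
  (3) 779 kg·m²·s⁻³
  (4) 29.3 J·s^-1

Reduce each to base SI dimensions:
  (1) [kg·m·s⁻¹] · [m·s⁻²] = kg·m²·s⁻³
  (2) [magnetic flux] = kg·m²·s⁻²·A⁻¹
  (3) kg·m²·s⁻³
  (4) J·s⁻¹ = N·m·s⁻¹ = kg·m²·s⁻³
All reduce to kg·m²·s⁻³ except (2), which is kg·m²·s⁻²·A⁻¹.

(2)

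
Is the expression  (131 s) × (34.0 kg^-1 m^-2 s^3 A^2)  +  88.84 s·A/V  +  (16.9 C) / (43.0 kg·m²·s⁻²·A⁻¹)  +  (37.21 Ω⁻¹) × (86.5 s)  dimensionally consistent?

Reduce each to base SI dimensions:
  (131 s) × (34.0 kg^-1 m^-2 s^3 A^2):  [s] · [kg⁻¹·m⁻²·s³·A²] = kg⁻¹·m⁻²·s⁴·A²
  88.84 s·A/V:  A·s·V⁻¹ = A·s·(J·C⁻¹)⁻¹ = kg⁻¹·m⁻²·s⁴·A²
  (16.9 C) / (43.0 kg·m²·s⁻²·A⁻¹):  [s·A] / [kg·m²·s⁻²·A⁻¹] = kg⁻¹·m⁻²·s³·A²
  (37.21 Ω⁻¹) × (86.5 s):  [kg⁻¹·m⁻²·s³·A²] · [s] = kg⁻¹·m⁻²·s⁴·A²
The terms do not share a single dimension (kg⁻¹·m⁻²·s³·A² vs kg⁻¹·m⁻²·s⁴·A²).

No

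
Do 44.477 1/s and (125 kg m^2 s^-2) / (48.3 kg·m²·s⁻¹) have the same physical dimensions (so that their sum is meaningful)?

Work out the base dimensions of each:
  44.477 1/s:  s⁻¹
  (125 kg m^2 s^-2) / (48.3 kg·m²·s⁻¹):  [kg·m²·s⁻²] / [kg·m²·s⁻¹] = s⁻¹
Both are s⁻¹, so they have the same dimensions and can be added.

Yes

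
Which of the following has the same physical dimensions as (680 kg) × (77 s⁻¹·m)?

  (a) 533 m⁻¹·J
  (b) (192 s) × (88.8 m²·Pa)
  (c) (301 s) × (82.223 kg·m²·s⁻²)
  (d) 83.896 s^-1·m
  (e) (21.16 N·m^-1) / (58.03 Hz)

Reference: [kg] · [m·s⁻¹] = kg·m·s⁻¹.
Each option:
  (a) J·m⁻¹ = N·m·m⁻¹ = kg·m·s⁻²
  (b) [s] · [kg·m·s⁻²] = kg·m·s⁻¹  ← same
  (c) [s] · [kg·m²·s⁻²] = kg·m²·s⁻¹
  (d) m·s⁻¹
  (e) [kg·s⁻²] / [s⁻¹] = kg·s⁻¹
Only (b) matches kg·m·s⁻¹.

(b)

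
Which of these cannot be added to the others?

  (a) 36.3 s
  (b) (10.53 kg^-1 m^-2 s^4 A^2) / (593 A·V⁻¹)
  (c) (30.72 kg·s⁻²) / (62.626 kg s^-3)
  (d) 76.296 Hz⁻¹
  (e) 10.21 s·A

(e)

Work out the base dimensions of each:
  (a) s
  (b) [kg⁻¹·m⁻²·s⁴·A²] / [kg⁻¹·m⁻²·s³·A²] = s
  (c) [kg·s⁻²] / [kg·s⁻³] = s
  (d) Hz⁻¹ = (s⁻¹)⁻¹ = s
  (e) A·s = s·A
All reduce to s except (e), which is s·A.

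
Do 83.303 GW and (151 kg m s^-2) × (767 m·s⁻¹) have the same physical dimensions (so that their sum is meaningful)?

Work out the base dimensions of each:
  83.303 GW:  W = J·s⁻¹ = kg·m²·s⁻³
  (151 kg m s^-2) × (767 m·s⁻¹):  [kg·m·s⁻²] · [m·s⁻¹] = kg·m²·s⁻³
Both are kg·m²·s⁻³, so they have the same dimensions and can be added.

Yes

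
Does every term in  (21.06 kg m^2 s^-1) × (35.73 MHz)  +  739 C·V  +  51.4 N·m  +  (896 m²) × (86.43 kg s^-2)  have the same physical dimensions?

Dimensions:
  (21.06 kg m^2 s^-1) × (35.73 MHz):  [kg·m²·s⁻¹] · [s⁻¹] = kg·m²·s⁻²
  739 C·V:  C·V = s·A·J·C⁻¹ = kg·m²·s⁻²
  51.4 N·m:  N·m = kg·m·s⁻²·m = kg·m²·s⁻²
  (896 m²) × (86.43 kg s^-2):  [m²] · [kg·s⁻²] = kg·m²·s⁻²
Every term reduces to kg·m²·s⁻².

Yes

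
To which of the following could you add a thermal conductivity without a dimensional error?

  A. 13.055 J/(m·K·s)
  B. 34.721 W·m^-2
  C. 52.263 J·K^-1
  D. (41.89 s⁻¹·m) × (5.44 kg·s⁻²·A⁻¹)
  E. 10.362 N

Reference: [thermal conductivity] = kg·m·s⁻³·K⁻¹.
Each option:
  A. J·s⁻¹·m⁻¹·K⁻¹ = N·m·s⁻¹·m⁻¹·K⁻¹ = kg·m·s⁻³·K⁻¹  ← same
  B. W·m⁻² = J·s⁻¹·m⁻² = kg·s⁻³
  C. J·K⁻¹ = N·m·K⁻¹ = kg·m²·s⁻²·K⁻¹
  D. [m·s⁻¹] · [kg·s⁻²·A⁻¹] = kg·m·s⁻³·A⁻¹
  E. N = kg·m·s⁻²
Only A. matches kg·m·s⁻³·K⁻¹.

A.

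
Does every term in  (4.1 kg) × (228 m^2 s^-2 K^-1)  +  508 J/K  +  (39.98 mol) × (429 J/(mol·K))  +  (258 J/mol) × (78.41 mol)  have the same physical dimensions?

Work out the base dimensions of each:
  (4.1 kg) × (228 m^2 s^-2 K^-1):  [kg] · [m²·s⁻²·K⁻¹] = kg·m²·s⁻²·K⁻¹
  508 J/K:  J·K⁻¹ = N·m·K⁻¹ = kg·m²·s⁻²·K⁻¹
  (39.98 mol) × (429 J/(mol·K)):  [mol] · [kg·m²·s⁻²·K⁻¹·mol⁻¹] = kg·m²·s⁻²·K⁻¹
  (258 J/mol) × (78.41 mol):  [kg·m²·s⁻²·mol⁻¹] · [mol] = kg·m²·s⁻²
The terms do not share a single dimension (kg·m²·s⁻² vs kg·m²·s⁻²·K⁻¹).

No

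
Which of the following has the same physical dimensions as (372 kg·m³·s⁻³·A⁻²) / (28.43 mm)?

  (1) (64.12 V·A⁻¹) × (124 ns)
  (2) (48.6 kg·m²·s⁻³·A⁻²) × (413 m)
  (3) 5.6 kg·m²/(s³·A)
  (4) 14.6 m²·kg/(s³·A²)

(4)

Reference: [kg·m³·s⁻³·A⁻²] / [m] = kg·m²·s⁻³·A⁻².
Each option:
  (1) [kg·m²·s⁻³·A⁻²] · [s] = kg·m²·s⁻²·A⁻²
  (2) [kg·m²·s⁻³·A⁻²] · [m] = kg·m³·s⁻³·A⁻²
  (3) kg·m²·s⁻³·A⁻¹
  (4) kg·m²·s⁻³·A⁻²  ← same
Only (4) matches kg·m²·s⁻³·A⁻².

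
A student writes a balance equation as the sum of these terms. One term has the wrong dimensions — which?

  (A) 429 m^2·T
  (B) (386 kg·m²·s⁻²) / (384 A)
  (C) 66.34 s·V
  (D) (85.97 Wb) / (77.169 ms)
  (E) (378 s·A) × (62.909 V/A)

Work out the base dimensions of each:
  (A) T·m² = Wb·m⁻²·m² = kg·m²·s⁻²·A⁻¹
  (B) [kg·m²·s⁻²] / [A] = kg·m²·s⁻²·A⁻¹
  (C) V·s = J·C⁻¹·s = kg·m²·s⁻²·A⁻¹
  (D) [kg·m²·s⁻²·A⁻¹] / [s] = kg·m²·s⁻³·A⁻¹
  (E) [s·A] · [kg·m²·s⁻³·A⁻²] = kg·m²·s⁻²·A⁻¹
All reduce to kg·m²·s⁻²·A⁻¹ except (D), which is kg·m²·s⁻³·A⁻¹.

(D)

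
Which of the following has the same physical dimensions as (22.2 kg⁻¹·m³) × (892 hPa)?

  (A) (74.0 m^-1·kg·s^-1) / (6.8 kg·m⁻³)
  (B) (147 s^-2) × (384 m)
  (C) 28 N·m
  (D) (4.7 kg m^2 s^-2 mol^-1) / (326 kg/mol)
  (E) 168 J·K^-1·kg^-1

(D)

Reference: [kg⁻¹·m³] · [kg·m⁻¹·s⁻²] = m²·s⁻².
Each option:
  (A) [kg·m⁻¹·s⁻¹] / [kg·m⁻³] = m²·s⁻¹
  (B) [s⁻²] · [m] = m·s⁻²
  (C) N·m = kg·m·s⁻²·m = kg·m²·s⁻²
  (D) [kg·m²·s⁻²·mol⁻¹] / [kg·mol⁻¹] = m²·s⁻²  ← same
  (E) J·kg⁻¹·K⁻¹ = N·m·kg⁻¹·K⁻¹ = m²·s⁻²·K⁻¹
Only (D) matches m²·s⁻².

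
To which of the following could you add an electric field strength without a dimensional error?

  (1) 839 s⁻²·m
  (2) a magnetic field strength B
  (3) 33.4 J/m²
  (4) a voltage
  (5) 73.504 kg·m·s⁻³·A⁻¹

(5)

Reference: [electric field strength] = kg·m·s⁻³·A⁻¹.
Each option:
  (1) m·s⁻²
  (2) [magnetic field strength B] = kg·s⁻²·A⁻¹
  (3) J·m⁻² = N·m·m⁻² = kg·s⁻²
  (4) [voltage] = kg·m²·s⁻³·A⁻¹
  (5) kg·m·s⁻³·A⁻¹  ← same
Only (5) matches kg·m·s⁻³·A⁻¹.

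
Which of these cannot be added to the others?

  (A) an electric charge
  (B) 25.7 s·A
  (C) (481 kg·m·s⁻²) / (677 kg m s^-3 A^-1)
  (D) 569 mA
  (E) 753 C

In SI base units:
  (A) [electric charge] = s·A
  (B) A·s = s·A
  (C) [kg·m·s⁻²] / [kg·m·s⁻³·A⁻¹] = s·A
  (D) A
  (E) C = s·A
All reduce to s·A except (D), which is A.

(D)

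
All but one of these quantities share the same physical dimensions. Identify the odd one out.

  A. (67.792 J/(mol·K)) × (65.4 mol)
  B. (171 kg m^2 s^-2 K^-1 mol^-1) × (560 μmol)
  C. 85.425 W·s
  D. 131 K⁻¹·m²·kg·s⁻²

C.

In SI base units:
  A. [kg·m²·s⁻²·K⁻¹·mol⁻¹] · [mol] = kg·m²·s⁻²·K⁻¹
  B. [kg·m²·s⁻²·K⁻¹·mol⁻¹] · [mol] = kg·m²·s⁻²·K⁻¹
  C. W·s = J·s⁻¹·s = kg·m²·s⁻²
  D. kg·m²·s⁻²·K⁻¹
All reduce to kg·m²·s⁻²·K⁻¹ except C., which is kg·m²·s⁻².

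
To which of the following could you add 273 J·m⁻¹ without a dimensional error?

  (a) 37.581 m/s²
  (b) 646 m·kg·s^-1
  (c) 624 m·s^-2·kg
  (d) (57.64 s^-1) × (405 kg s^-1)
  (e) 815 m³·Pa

Reference: J·m⁻¹ = N·m·m⁻¹ = kg·m·s⁻².
Each option:
  (a) m·s⁻²
  (b) kg·m·s⁻¹
  (c) kg·m·s⁻²  ← same
  (d) [s⁻¹] · [kg·s⁻¹] = kg·s⁻²
  (e) Pa·m³ = N·m⁻²·m³ = kg·m²·s⁻²
Only (c) matches kg·m·s⁻².

(c)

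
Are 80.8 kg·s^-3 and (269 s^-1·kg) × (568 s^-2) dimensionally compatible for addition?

In SI base units:
  80.8 kg·s^-3:  kg·s⁻³
  (269 s^-1·kg) × (568 s^-2):  [kg·s⁻¹] · [s⁻²] = kg·s⁻³
Both are kg·s⁻³, so they have the same dimensions and can be added.

Yes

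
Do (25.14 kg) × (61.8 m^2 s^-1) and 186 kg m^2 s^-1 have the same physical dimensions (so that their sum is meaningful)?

Yes

Dimensions:
  (25.14 kg) × (61.8 m^2 s^-1):  [kg] · [m²·s⁻¹] = kg·m²·s⁻¹
  186 kg m^2 s^-1:  kg·m²·s⁻¹
Both are kg·m²·s⁻¹, so they have the same dimensions and can be added.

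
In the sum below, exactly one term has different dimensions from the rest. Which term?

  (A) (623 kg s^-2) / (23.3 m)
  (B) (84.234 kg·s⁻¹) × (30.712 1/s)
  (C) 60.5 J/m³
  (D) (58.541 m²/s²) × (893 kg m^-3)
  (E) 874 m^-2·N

In SI base units:
  (A) [kg·s⁻²] / [m] = kg·m⁻¹·s⁻²
  (B) [kg·s⁻¹] · [s⁻¹] = kg·s⁻²
  (C) J·m⁻³ = N·m·m⁻³ = kg·m⁻¹·s⁻²
  (D) [m²·s⁻²] · [kg·m⁻³] = kg·m⁻¹·s⁻²
  (E) N·m⁻² = kg·m·s⁻²·m⁻² = kg·m⁻¹·s⁻²
All reduce to kg·m⁻¹·s⁻² except (B), which is kg·s⁻².

(B)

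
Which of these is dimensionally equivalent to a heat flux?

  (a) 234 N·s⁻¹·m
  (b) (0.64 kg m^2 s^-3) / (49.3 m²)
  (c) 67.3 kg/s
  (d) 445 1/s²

Reference: [heat flux] = kg·s⁻³.
Each option:
  (a) N·m·s⁻¹ = kg·m·s⁻²·m·s⁻¹ = kg·m²·s⁻³
  (b) [kg·m²·s⁻³] / [m²] = kg·s⁻³  ← same
  (c) kg·s⁻¹
  (d) s⁻²
Only (b) matches kg·s⁻³.

(b)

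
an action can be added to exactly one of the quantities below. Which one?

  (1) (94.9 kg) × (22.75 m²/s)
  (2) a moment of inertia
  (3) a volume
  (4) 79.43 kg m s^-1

Reference: [action] = kg·m²·s⁻¹.
Each option:
  (1) [kg] · [m²·s⁻¹] = kg·m²·s⁻¹  ← same
  (2) [moment of inertia] = kg·m²
  (3) [volume] = m³
  (4) kg·m·s⁻¹
Only (1) matches kg·m²·s⁻¹.

(1)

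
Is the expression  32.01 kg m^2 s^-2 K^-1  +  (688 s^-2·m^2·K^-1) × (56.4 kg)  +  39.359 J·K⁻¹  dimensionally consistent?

Work out the base dimensions of each:
  32.01 kg m^2 s^-2 K^-1:  kg·m²·s⁻²·K⁻¹
  (688 s^-2·m^2·K^-1) × (56.4 kg):  [m²·s⁻²·K⁻¹] · [kg] = kg·m²·s⁻²·K⁻¹
  39.359 J·K⁻¹:  J·K⁻¹ = N·m·K⁻¹ = kg·m²·s⁻²·K⁻¹
Every term reduces to kg·m²·s⁻²·K⁻¹.

Yes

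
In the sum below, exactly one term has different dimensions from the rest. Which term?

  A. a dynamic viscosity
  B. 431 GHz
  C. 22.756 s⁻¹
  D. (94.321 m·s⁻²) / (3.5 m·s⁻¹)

A.

Dimensions:
  A. [dynamic viscosity] = kg·m⁻¹·s⁻¹
  B. Hz = s⁻¹
  C. s⁻¹
  D. [m·s⁻²] / [m·s⁻¹] = s⁻¹
All reduce to s⁻¹ except A., which is kg·m⁻¹·s⁻¹.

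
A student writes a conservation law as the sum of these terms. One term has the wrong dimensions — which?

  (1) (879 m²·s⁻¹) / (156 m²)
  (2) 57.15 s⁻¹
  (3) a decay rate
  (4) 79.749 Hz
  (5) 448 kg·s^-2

In SI base units:
  (1) [m²·s⁻¹] / [m²] = s⁻¹
  (2) s⁻¹
  (3) [decay rate] = s⁻¹
  (4) Hz = s⁻¹
  (5) kg·s⁻²
All reduce to s⁻¹ except (5), which is kg·s⁻².

(5)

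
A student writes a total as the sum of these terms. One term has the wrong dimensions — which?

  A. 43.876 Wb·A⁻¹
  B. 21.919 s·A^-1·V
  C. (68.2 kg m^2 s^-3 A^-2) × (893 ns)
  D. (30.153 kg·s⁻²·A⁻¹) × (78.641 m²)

Dimensions:
  A. Wb·A⁻¹ = V·s·A⁻¹ = kg·m²·s⁻²·A⁻²
  B. V·s·A⁻¹ = J·C⁻¹·s·A⁻¹ = kg·m²·s⁻²·A⁻²
  C. [kg·m²·s⁻³·A⁻²] · [s] = kg·m²·s⁻²·A⁻²
  D. [kg·s⁻²·A⁻¹] · [m²] = kg·m²·s⁻²·A⁻¹
All reduce to kg·m²·s⁻²·A⁻² except D., which is kg·m²·s⁻²·A⁻¹.

D.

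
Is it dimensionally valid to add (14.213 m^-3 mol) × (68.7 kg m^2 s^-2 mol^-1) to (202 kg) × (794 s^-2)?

Dimensions:
  (14.213 m^-3 mol) × (68.7 kg m^2 s^-2 mol^-1):  [m⁻³·mol] · [kg·m²·s⁻²·mol⁻¹] = kg·m⁻¹·s⁻²
  (202 kg) × (794 s^-2):  [kg] · [s⁻²] = kg·s⁻²
kg·m⁻¹·s⁻² ≠ kg·s⁻², so they cannot be added.

No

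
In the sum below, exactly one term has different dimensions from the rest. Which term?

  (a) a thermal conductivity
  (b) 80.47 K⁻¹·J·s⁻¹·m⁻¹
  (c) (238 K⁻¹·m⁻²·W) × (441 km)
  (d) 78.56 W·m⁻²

(d)

Expand each in SI base units:
  (a) [thermal conductivity] = kg·m·s⁻³·K⁻¹
  (b) J·s⁻¹·m⁻¹·K⁻¹ = N·m·s⁻¹·m⁻¹·K⁻¹ = kg·m·s⁻³·K⁻¹
  (c) [kg·s⁻³·K⁻¹] · [m] = kg·m·s⁻³·K⁻¹
  (d) W·m⁻² = J·s⁻¹·m⁻² = kg·s⁻³
All reduce to kg·m·s⁻³·K⁻¹ except (d), which is kg·s⁻³.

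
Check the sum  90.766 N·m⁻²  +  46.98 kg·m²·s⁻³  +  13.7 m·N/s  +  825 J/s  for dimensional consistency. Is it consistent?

No

Dimensions:
  90.766 N·m⁻²:  N·m⁻² = kg·m·s⁻²·m⁻² = kg·m⁻¹·s⁻²
  46.98 kg·m²·s⁻³:  kg·m²·s⁻³
  13.7 m·N/s:  N·m·s⁻¹ = kg·m·s⁻²·m·s⁻¹ = kg·m²·s⁻³
  825 J/s:  J·s⁻¹ = N·m·s⁻¹ = kg·m²·s⁻³
The terms do not share a single dimension (kg·m²·s⁻³ vs kg·m⁻¹·s⁻²).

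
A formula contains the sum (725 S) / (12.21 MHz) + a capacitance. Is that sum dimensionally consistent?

Expand each in SI base units:
  (725 S) / (12.21 MHz):  [kg⁻¹·m⁻²·s³·A²] / [s⁻¹] = kg⁻¹·m⁻²·s⁴·A²
  a capacitance:  [capacitance] = kg⁻¹·m⁻²·s⁴·A²
Both are kg⁻¹·m⁻²·s⁴·A², so they have the same dimensions and can be added.

Yes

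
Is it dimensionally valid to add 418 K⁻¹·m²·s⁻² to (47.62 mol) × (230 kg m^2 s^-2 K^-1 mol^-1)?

Work out the base dimensions of each:
  418 K⁻¹·m²·s⁻²:  m²·s⁻²·K⁻¹
  (47.62 mol) × (230 kg m^2 s^-2 K^-1 mol^-1):  [mol] · [kg·m²·s⁻²·K⁻¹·mol⁻¹] = kg·m²·s⁻²·K⁻¹
m²·s⁻²·K⁻¹ ≠ kg·m²·s⁻²·K⁻¹, so they cannot be added.

No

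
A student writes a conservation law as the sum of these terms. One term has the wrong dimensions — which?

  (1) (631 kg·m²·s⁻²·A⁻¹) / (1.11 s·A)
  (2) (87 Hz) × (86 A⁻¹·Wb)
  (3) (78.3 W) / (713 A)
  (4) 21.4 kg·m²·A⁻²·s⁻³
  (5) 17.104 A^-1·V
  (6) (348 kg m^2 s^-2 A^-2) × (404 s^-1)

(3)

Work out the base dimensions of each:
  (1) [kg·m²·s⁻²·A⁻¹] / [s·A] = kg·m²·s⁻³·A⁻²
  (2) [s⁻¹] · [kg·m²·s⁻²·A⁻²] = kg·m²·s⁻³·A⁻²
  (3) [kg·m²·s⁻³] / [A] = kg·m²·s⁻³·A⁻¹
  (4) kg·m²·s⁻³·A⁻²
  (5) V·A⁻¹ = J·C⁻¹·A⁻¹ = kg·m²·s⁻³·A⁻²
  (6) [kg·m²·s⁻²·A⁻²] · [s⁻¹] = kg·m²·s⁻³·A⁻²
All reduce to kg·m²·s⁻³·A⁻² except (3), which is kg·m²·s⁻³·A⁻¹.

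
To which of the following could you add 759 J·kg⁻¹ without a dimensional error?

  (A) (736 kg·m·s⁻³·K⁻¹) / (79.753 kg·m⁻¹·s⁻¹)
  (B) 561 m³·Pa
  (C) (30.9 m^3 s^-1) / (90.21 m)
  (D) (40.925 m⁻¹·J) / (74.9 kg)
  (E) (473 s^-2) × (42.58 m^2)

Reference: J·kg⁻¹ = N·m·kg⁻¹ = m²·s⁻².
Each option:
  (A) [kg·m·s⁻³·K⁻¹] / [kg·m⁻¹·s⁻¹] = m²·s⁻²·K⁻¹
  (B) Pa·m³ = N·m⁻²·m³ = kg·m²·s⁻²
  (C) [m³·s⁻¹] / [m] = m²·s⁻¹
  (D) [kg·m·s⁻²] / [kg] = m·s⁻²
  (E) [s⁻²] · [m²] = m²·s⁻²  ← same
Only (E) matches m²·s⁻².

(E)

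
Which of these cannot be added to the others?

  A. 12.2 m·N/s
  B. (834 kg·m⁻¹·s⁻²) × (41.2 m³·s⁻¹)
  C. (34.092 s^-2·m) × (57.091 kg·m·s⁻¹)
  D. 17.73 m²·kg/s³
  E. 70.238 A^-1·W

Work out the base dimensions of each:
  A. N·m·s⁻¹ = kg·m·s⁻²·m·s⁻¹ = kg·m²·s⁻³
  B. [kg·m⁻¹·s⁻²] · [m³·s⁻¹] = kg·m²·s⁻³
  C. [m·s⁻²] · [kg·m·s⁻¹] = kg·m²·s⁻³
  D. kg·m²·s⁻³
  E. W·A⁻¹ = J·s⁻¹·A⁻¹ = kg·m²·s⁻³·A⁻¹
All reduce to kg·m²·s⁻³ except E., which is kg·m²·s⁻³·A⁻¹.

E.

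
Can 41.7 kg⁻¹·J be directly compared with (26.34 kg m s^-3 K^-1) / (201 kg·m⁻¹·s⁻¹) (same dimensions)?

Dimensions:
  41.7 kg⁻¹·J:  J·kg⁻¹ = N·m·kg⁻¹ = m²·s⁻²
  (26.34 kg m s^-3 K^-1) / (201 kg·m⁻¹·s⁻¹):  [kg·m·s⁻³·K⁻¹] / [kg·m⁻¹·s⁻¹] = m²·s⁻²·K⁻¹
m²·s⁻² ≠ m²·s⁻²·K⁻¹, so they cannot be added.

No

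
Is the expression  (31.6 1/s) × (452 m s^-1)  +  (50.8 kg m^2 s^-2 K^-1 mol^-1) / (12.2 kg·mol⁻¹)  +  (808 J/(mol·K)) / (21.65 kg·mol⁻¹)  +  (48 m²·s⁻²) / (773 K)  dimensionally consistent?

Dimensions:
  (31.6 1/s) × (452 m s^-1):  [s⁻¹] · [m·s⁻¹] = m·s⁻²
  (50.8 kg m^2 s^-2 K^-1 mol^-1) / (12.2 kg·mol⁻¹):  [kg·m²·s⁻²·K⁻¹·mol⁻¹] / [kg·mol⁻¹] = m²·s⁻²·K⁻¹
  (808 J/(mol·K)) / (21.65 kg·mol⁻¹):  [kg·m²·s⁻²·K⁻¹·mol⁻¹] / [kg·mol⁻¹] = m²·s⁻²·K⁻¹
  (48 m²·s⁻²) / (773 K):  [m²·s⁻²] / [K] = m²·s⁻²·K⁻¹
The terms do not share a single dimension (m²·s⁻²·K⁻¹ vs m·s⁻²).

No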